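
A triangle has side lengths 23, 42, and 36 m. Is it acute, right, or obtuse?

Compare the square of the longest side to the sum of squares of the other two: 23² + 36² = 1825 > 1764 = 42².

acute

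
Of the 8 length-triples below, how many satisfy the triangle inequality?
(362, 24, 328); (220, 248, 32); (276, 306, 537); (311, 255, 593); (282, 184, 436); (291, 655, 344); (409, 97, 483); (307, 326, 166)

(24,328,362): 24+328 ≤ 362 → not valid
(32,220,248): 32+220 > 248 → valid
(276,306,537): 276+306 > 537 → valid
(255,311,593): 255+311 ≤ 593 → not valid
(184,282,436): 184+282 > 436 → valid
(291,344,655): 291+344 ≤ 655 → not valid
(97,409,483): 97+409 > 483 → valid
(166,307,326): 166+307 > 326 → valid
5 of the 8 triples form a triangle.

5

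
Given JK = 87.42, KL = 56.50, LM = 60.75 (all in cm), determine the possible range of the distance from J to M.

0 ≤ JM ≤ 204.67 cm

The maximum is all hops collinear in one direction: 87.42 + 56.50 + 60.75 = 204.67.
The longest hop is 87.42; the others sum to 117.25. Since 87.42 ≤ 117.25, the path can fold back on itself completely, so the minimum distance is 0.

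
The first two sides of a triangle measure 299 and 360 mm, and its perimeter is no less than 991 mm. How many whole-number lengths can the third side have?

Triangle inequality: 61 < x < 659. Perimeter ≥ 991 gives x ≥ 991 − 299 − 360 = 332.
So 332 ≤ x < 659; integers 332 through 658: 327 values.

327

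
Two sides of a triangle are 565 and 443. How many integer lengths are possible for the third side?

885

The third side lies in the open interval (122, 1008).
Integers from 123 to 1007 inclusive: 1007 − 123 + 1 = 885.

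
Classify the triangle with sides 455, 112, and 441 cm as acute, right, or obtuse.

Compare the square of the longest side to the sum of squares of the other two: 112² + 441² = 207025 = 455².

right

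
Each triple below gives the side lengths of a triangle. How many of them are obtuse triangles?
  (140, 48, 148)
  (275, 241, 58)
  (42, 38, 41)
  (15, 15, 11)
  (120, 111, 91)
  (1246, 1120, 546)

1

(140,48,148): 48²+140² = 21904 = 148² → right
(275,241,58): 58²+241² = 61445 < 75625 = 275² → obtuse
(42,38,41): 38²+41² = 3125 > 1764 = 42² → acute
(15,15,11): 11²+15² = 346 > 225 = 15² → acute
(120,111,91): 91²+111² = 20602 > 14400 = 120² → acute
(1246,1120,546): 546²+1120² = 1552516 = 1246² → right
1 of the 6 is obtuse.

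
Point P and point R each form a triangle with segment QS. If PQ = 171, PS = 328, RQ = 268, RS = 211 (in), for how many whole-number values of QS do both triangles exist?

321

From triangle PQS: 157 < QS < 499.
From triangle RQS: 57 < QS < 479.
Intersection: 157 < QS < 479, so integers 158 through 478: 321 values.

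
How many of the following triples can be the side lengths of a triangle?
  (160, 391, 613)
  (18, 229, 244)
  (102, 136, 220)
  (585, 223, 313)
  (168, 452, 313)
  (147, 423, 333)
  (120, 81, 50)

5

(160,391,613): 160+391 ≤ 613 → not valid
(18,229,244): 18+229 > 244 → valid
(102,136,220): 102+136 > 220 → valid
(223,313,585): 223+313 ≤ 585 → not valid
(168,313,452): 168+313 > 452 → valid
(147,333,423): 147+333 > 423 → valid
(50,81,120): 50+81 > 120 → valid
5 of the 7 triples form a triangle.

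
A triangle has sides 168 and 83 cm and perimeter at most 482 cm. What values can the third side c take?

85 < c ≤ 231

Triangle inequality alone gives 85 < c < 251.
The perimeter condition gives c ≤ 482 − 168 − 83 = 231.
Intersecting the two: 85 < c ≤ 231.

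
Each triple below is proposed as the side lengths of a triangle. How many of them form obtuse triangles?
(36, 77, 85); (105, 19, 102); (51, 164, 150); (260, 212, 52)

3

(36,77,85): 36²+77² = 7225 = 85² → right
(105,19,102): 19²+102² = 10765 < 11025 = 105² → obtuse
(51,164,150): 51²+150² = 25101 < 26896 = 164² → obtuse
(260,212,52): 52²+212² = 47648 < 67600 = 260² → obtuse
3 of the 4 are obtuse.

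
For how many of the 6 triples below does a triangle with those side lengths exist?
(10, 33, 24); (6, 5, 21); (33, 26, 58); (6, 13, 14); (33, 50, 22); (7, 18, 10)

4

(10,24,33): 10+24 > 33 → valid
(5,6,21): 5+6 ≤ 21 → not valid
(26,33,58): 26+33 > 58 → valid
(6,13,14): 6+13 > 14 → valid
(22,33,50): 22+33 > 50 → valid
(7,10,18): 7+10 ≤ 18 → not valid
4 of the 6 triples form a triangle.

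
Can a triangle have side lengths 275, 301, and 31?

The longest side is 301, and the other two sum to 306.
Since 306 > 301, the triangle inequality holds.

Yes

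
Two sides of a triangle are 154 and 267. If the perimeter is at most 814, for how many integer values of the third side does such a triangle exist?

Triangle inequality: 113 < x < 421. Perimeter ≤ 814 gives x ≤ 814 − 154 − 267 = 393.
So 113 < x ≤ 393; integers 114 through 393: 280 values.

280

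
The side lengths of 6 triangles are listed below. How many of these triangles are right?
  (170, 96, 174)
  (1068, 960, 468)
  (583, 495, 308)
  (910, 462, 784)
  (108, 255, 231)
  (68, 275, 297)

(170,96,174): 96²+170² = 38116 > 30276 = 174² → acute
(1068,960,468): 468²+960² = 1140624 = 1068² → right
(583,495,308): 308²+495² = 339889 = 583² → right
(910,462,784): 462²+784² = 828100 = 910² → right
(108,255,231): 108²+231² = 65025 = 255² → right
(68,275,297): 68²+275² = 80249 < 88209 = 297² → obtuse
4 of the 6 are right.

4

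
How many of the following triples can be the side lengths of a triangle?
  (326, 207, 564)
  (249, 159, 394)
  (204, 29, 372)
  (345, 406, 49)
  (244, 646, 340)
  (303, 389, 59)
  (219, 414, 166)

(207,326,564): 207+326 ≤ 564 → not valid
(159,249,394): 159+249 > 394 → valid
(29,204,372): 29+204 ≤ 372 → not valid
(49,345,406): 49+345 ≤ 406 → not valid
(244,340,646): 244+340 ≤ 646 → not valid
(59,303,389): 59+303 ≤ 389 → not valid
(166,219,414): 166+219 ≤ 414 → not valid
1 of the 7 triples forms a triangle.

1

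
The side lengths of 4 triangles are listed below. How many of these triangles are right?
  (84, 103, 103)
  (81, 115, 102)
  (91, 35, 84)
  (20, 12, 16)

2

(84,103,103): 84²+103² = 17665 > 10609 = 103² → acute
(81,115,102): 81²+102² = 16965 > 13225 = 115² → acute
(91,35,84): 35²+84² = 8281 = 91² → right
(20,12,16): 12²+16² = 400 = 20² → right
2 of the 4 are right.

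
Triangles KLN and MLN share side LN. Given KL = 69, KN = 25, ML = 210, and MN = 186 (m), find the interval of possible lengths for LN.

44 < LN < 94

From triangle KLN: |69 − 25| < LN < 69 + 25, i.e. 44 < LN < 94.
From triangle MLN: 24 < LN < 396.
Both must hold, so LN lies in the intersection.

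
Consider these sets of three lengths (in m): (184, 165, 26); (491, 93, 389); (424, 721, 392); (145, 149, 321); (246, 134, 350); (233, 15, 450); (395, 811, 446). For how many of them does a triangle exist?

(26,165,184): 26+165 > 184 → valid
(93,389,491): 93+389 ≤ 491 → not valid
(392,424,721): 392+424 > 721 → valid
(145,149,321): 145+149 ≤ 321 → not valid
(134,246,350): 134+246 > 350 → valid
(15,233,450): 15+233 ≤ 450 → not valid
(395,446,811): 395+446 > 811 → valid
4 of the 7 triples form a triangle.

4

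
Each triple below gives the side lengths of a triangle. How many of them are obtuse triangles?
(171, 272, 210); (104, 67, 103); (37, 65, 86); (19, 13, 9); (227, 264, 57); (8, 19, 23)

5

(171,272,210): 171²+210² = 73341 < 73984 = 272² → obtuse
(104,67,103): 67²+103² = 15098 > 10816 = 104² → acute
(37,65,86): 37²+65² = 5594 < 7396 = 86² → obtuse
(19,13,9): 9²+13² = 250 < 361 = 19² → obtuse
(227,264,57): 57²+227² = 54778 < 69696 = 264² → obtuse
(8,19,23): 8²+19² = 425 < 529 = 23² → obtuse
5 of the 6 are obtuse.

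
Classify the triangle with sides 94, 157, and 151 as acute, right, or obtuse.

Compare the square of the longest side to the sum of squares of the other two: 94² + 151² = 31637 > 24649 = 157².

acute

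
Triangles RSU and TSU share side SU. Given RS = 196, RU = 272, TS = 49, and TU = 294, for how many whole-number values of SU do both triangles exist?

97

From triangle RSU: 76 < SU < 468.
From triangle TSU: 245 < SU < 343.
Intersection: 245 < SU < 343, so integers 246 through 342: 97 values.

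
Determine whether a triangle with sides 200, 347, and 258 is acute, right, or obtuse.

Compare the square of the longest side to the sum of squares of the other two: 200² + 258² = 106564 < 120409 = 347².

obtuse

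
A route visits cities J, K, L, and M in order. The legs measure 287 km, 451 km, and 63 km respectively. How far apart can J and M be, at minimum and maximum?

101 ≤ JM ≤ 801 km

The maximum is all hops collinear in one direction: 287 + 451 + 63 = 801.
The longest hop is 451; the others sum to 350. Folding the others back against it leaves at least 451 − 350 = 101.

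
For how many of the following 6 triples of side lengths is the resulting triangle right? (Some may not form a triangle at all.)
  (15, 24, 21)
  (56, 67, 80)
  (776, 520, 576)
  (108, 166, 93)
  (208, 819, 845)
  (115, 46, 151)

(15,24,21): 15²+21² = 666 > 576 = 24² → acute
(56,67,80): 56²+67² = 7625 > 6400 = 80² → acute
(776,520,576): 520²+576² = 602176 = 776² → right
(108,166,93): 93²+108² = 20313 < 27556 = 166² → obtuse
(208,819,845): 208²+819² = 714025 = 845² → right
(115,46,151): 46²+115² = 15341 < 22801 = 151² → obtuse
2 of the 6 are right.

2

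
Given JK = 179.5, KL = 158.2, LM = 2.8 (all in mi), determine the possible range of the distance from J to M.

18.5 ≤ JM ≤ 340.5 mi

The maximum is all hops collinear in one direction: 179.5 + 158.2 + 2.8 = 340.5.
The longest hop is 179.5; the others sum to 161.0. Folding the others back against it leaves at least 179.5 − 161.0 = 18.5.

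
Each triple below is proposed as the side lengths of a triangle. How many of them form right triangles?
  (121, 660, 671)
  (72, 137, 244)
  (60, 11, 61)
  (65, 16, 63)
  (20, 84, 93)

3

(121,660,671): 121²+660² = 450241 = 671² → right
(72,137,244): 72+137 ≤ 244, not a triangle
(60,11,61): 11²+60² = 3721 = 61² → right
(65,16,63): 16²+63² = 4225 = 65² → right
(20,84,93): 20²+84² = 7456 < 8649 = 93² → obtuse
3 of the 5 are right.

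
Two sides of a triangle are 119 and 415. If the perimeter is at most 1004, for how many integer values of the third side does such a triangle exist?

174

Triangle inequality: 296 < x < 534. Perimeter ≤ 1004 gives x ≤ 1004 − 119 − 415 = 470.
So 296 < x ≤ 470; integers 297 through 470: 174 values.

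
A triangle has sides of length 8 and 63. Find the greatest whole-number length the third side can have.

70

The third side must be strictly less than 8 + 63 = 71.
The largest integer below 71 is 70.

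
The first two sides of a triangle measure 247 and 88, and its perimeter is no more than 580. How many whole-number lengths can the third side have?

86

Triangle inequality: 159 < x < 335. Perimeter ≤ 580 gives x ≤ 580 − 247 − 88 = 245.
So 159 < x ≤ 245; integers 160 through 245: 86 values.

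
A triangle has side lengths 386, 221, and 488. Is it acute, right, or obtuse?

obtuse

Compare the square of the longest side to the sum of squares of the other two: 221² + 386² = 197837 < 238144 = 488².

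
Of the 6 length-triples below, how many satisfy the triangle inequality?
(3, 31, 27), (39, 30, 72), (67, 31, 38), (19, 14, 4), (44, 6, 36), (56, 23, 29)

1

(3,27,31): 3+27 ≤ 31 → not valid
(30,39,72): 30+39 ≤ 72 → not valid
(31,38,67): 31+38 > 67 → valid
(4,14,19): 4+14 ≤ 19 → not valid
(6,36,44): 6+36 ≤ 44 → not valid
(23,29,56): 23+29 ≤ 56 → not valid
1 of the 6 triples forms a triangle.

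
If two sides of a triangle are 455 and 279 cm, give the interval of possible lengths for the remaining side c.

By the triangle inequality, c must be less than 455 + 279 = 734 and greater than |455 − 279| = 176.

176 < c < 734 (cm)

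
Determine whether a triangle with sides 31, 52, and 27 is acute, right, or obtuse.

Compare the square of the longest side to the sum of squares of the other two: 27² + 31² = 1690 < 2704 = 52².

obtuse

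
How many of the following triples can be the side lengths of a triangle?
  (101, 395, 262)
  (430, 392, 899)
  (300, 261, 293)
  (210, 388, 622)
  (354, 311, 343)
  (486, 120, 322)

(101,262,395): 101+262 ≤ 395 → not valid
(392,430,899): 392+430 ≤ 899 → not valid
(261,293,300): 261+293 > 300 → valid
(210,388,622): 210+388 ≤ 622 → not valid
(311,343,354): 311+343 > 354 → valid
(120,322,486): 120+322 ≤ 486 → not valid
2 of the 6 triples form a triangle.

2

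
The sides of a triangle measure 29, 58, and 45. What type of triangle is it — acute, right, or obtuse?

obtuse

Compare the square of the longest side to the sum of squares of the other two: 29² + 45² = 2866 < 3364 = 58².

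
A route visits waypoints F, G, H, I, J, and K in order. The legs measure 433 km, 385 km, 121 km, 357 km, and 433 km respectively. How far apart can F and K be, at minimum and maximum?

The maximum is all hops collinear in one direction: 433 + 385 + 121 + 357 + 433 = 1729.
The longest hop is 433; the others sum to 1296. Since 433 ≤ 1296, the path can fold back on itself completely, so the minimum distance is 0.

0 ≤ FK ≤ 1729 km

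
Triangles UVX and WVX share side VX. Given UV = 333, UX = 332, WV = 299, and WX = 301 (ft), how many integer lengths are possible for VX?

597

From triangle UVX: 1 < VX < 665.
From triangle WVX: 2 < VX < 600.
Intersection: 2 < VX < 600, so integers 3 through 599: 597 values.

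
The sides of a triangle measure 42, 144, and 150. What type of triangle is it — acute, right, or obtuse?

Compare the square of the longest side to the sum of squares of the other two: 42² + 144² = 22500 = 150².

right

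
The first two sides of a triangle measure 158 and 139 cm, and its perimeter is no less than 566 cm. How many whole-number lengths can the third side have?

Triangle inequality: 19 < x < 297. Perimeter ≥ 566 gives x ≥ 566 − 158 − 139 = 269.
So 269 ≤ x < 297; integers 269 through 296: 28 values.

28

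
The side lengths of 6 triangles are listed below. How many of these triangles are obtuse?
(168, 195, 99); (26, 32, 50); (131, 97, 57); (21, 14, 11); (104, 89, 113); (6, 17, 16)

(168,195,99): 99²+168² = 38025 = 195² → right
(26,32,50): 26²+32² = 1700 < 2500 = 50² → obtuse
(131,97,57): 57²+97² = 12658 < 17161 = 131² → obtuse
(21,14,11): 11²+14² = 317 < 441 = 21² → obtuse
(104,89,113): 89²+104² = 18737 > 12769 = 113² → acute
(6,17,16): 6²+16² = 292 > 289 = 17² → acute
3 of the 6 are obtuse.

3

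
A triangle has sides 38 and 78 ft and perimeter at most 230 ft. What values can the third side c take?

Triangle inequality alone gives 40 < c < 116.
The perimeter condition gives c ≤ 230 − 38 − 78 = 114.
Intersecting the two: 40 < c ≤ 114.

40 < c ≤ 114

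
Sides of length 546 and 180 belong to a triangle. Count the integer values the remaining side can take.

The third side lies in the open interval (366, 726).
Integers from 367 to 725 inclusive: 725 − 367 + 1 = 359.

359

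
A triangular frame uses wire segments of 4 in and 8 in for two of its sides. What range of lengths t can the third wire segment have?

4 < t < 12 (in)

By the triangle inequality, t must be less than 4 + 8 = 12 and greater than |4 − 8| = 4.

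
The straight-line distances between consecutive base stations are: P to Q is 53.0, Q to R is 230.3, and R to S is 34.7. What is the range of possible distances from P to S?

142.6 ≤ PS ≤ 318.0

The maximum is all hops collinear in one direction: 53.0 + 230.3 + 34.7 = 318.0.
The longest hop is 230.3; the others sum to 87.7. Folding the others back against it leaves at least 230.3 − 87.7 = 142.6.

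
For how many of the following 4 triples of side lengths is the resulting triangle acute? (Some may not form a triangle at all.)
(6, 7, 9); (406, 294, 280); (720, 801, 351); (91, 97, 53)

2

(6,7,9): 6²+7² = 85 > 81 = 9² → acute
(406,294,280): 280²+294² = 164836 = 406² → right
(720,801,351): 351²+720² = 641601 = 801² → right
(91,97,53): 53²+91² = 11090 > 9409 = 97² → acute
2 of the 4 are acute.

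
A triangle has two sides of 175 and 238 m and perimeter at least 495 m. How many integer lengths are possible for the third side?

331

Triangle inequality: 63 < x < 413. Perimeter ≥ 495 gives x ≥ 495 − 175 − 238 = 82.
So 82 ≤ x < 413; integers 82 through 412: 331 values.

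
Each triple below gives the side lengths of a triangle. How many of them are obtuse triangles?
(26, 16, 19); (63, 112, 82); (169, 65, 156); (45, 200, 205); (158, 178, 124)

(26,16,19): 16²+19² = 617 < 676 = 26² → obtuse
(63,112,82): 63²+82² = 10693 < 12544 = 112² → obtuse
(169,65,156): 65²+156² = 28561 = 169² → right
(45,200,205): 45²+200² = 42025 = 205² → right
(158,178,124): 124²+158² = 40340 > 31684 = 178² → acute
2 of the 5 are obtuse.

2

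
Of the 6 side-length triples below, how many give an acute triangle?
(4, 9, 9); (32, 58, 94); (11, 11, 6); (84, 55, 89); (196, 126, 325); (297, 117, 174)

3

(4,9,9): 4²+9² = 97 > 81 = 9² → acute
(32,58,94): 32+58 ≤ 94, not a triangle
(11,11,6): 6²+11² = 157 > 121 = 11² → acute
(84,55,89): 55²+84² = 10081 > 7921 = 89² → acute
(196,126,325): 126+196 ≤ 325, not a triangle
(297,117,174): 117+174 ≤ 297, not a triangle
3 of the 6 are acute.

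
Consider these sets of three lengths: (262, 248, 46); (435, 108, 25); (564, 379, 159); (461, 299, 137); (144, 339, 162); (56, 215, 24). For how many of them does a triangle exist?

1

(46,248,262): 46+248 > 262 → valid
(25,108,435): 25+108 ≤ 435 → not valid
(159,379,564): 159+379 ≤ 564 → not valid
(137,299,461): 137+299 ≤ 461 → not valid
(144,162,339): 144+162 ≤ 339 → not valid
(24,56,215): 24+56 ≤ 215 → not valid
1 of the 6 triples forms a triangle.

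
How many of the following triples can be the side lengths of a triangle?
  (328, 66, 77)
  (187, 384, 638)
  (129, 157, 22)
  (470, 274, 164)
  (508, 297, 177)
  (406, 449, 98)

1

(66,77,328): 66+77 ≤ 328 → not valid
(187,384,638): 187+384 ≤ 638 → not valid
(22,129,157): 22+129 ≤ 157 → not valid
(164,274,470): 164+274 ≤ 470 → not valid
(177,297,508): 177+297 ≤ 508 → not valid
(98,406,449): 98+406 > 449 → valid
1 of the 6 triples forms a triangle.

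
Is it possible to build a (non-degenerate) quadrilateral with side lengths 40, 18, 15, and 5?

For a quadrilateral, each side must be shorter than the sum of the others.
Here the longest side is 40, but the remaining 3 sides sum to only 38.

No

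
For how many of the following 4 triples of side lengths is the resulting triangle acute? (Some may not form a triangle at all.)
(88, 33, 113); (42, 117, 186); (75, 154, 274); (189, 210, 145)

1

(88,33,113): 33²+88² = 8833 < 12769 = 113² → obtuse
(42,117,186): 42+117 ≤ 186, not a triangle
(75,154,274): 75+154 ≤ 274, not a triangle
(189,210,145): 145²+189² = 56746 > 44100 = 210² → acute
1 of the 4 is acute.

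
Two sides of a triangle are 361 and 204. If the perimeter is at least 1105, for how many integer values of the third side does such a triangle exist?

Triangle inequality: 157 < x < 565. Perimeter ≥ 1105 gives x ≥ 1105 − 361 − 204 = 540.
So 540 ≤ x < 565; integers 540 through 564: 25 values.

25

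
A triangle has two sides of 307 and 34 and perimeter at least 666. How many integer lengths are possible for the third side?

16

Triangle inequality: 273 < x < 341. Perimeter ≥ 666 gives x ≥ 666 − 307 − 34 = 325.
So 325 ≤ x < 341; integers 325 through 340: 16 values.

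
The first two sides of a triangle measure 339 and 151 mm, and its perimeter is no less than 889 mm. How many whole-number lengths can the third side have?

Triangle inequality: 188 < x < 490. Perimeter ≥ 889 gives x ≥ 889 − 339 − 151 = 399.
So 399 ≤ x < 490; integers 399 through 489: 91 values.

91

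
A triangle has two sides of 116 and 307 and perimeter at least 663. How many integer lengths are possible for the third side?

Triangle inequality: 191 < x < 423. Perimeter ≥ 663 gives x ≥ 663 − 116 − 307 = 240.
So 240 ≤ x < 423; integers 240 through 422: 183 values.

183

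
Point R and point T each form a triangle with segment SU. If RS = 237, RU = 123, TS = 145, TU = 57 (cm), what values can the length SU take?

114 < SU < 202

From triangle RSU: |237 − 123| < SU < 237 + 123, i.e. 114 < SU < 360.
From triangle TSU: 88 < SU < 202.
Both must hold, so SU lies in the intersection.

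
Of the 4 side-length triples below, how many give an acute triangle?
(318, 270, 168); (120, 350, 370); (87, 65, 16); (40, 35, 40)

1

(318,270,168): 168²+270² = 101124 = 318² → right
(120,350,370): 120²+350² = 136900 = 370² → right
(87,65,16): 16+65 ≤ 87, not a triangle
(40,35,40): 35²+40² = 2825 > 1600 = 40² → acute
1 of the 4 is acute.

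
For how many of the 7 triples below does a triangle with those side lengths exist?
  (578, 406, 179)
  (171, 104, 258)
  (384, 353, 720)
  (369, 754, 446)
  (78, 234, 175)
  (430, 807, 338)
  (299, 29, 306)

(179,406,578): 179+406 > 578 → valid
(104,171,258): 104+171 > 258 → valid
(353,384,720): 353+384 > 720 → valid
(369,446,754): 369+446 > 754 → valid
(78,175,234): 78+175 > 234 → valid
(338,430,807): 338+430 ≤ 807 → not valid
(29,299,306): 29+299 > 306 → valid
6 of the 7 triples form a triangle.

6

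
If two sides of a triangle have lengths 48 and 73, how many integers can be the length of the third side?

95

The third side lies in the open interval (25, 121).
Integers from 26 to 120 inclusive: 120 − 26 + 1 = 95.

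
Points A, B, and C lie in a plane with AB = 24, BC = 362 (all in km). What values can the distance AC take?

338 ≤ AC ≤ 386 km

By the triangle inequality, |24 − 362| ≤ AC ≤ 24 + 362.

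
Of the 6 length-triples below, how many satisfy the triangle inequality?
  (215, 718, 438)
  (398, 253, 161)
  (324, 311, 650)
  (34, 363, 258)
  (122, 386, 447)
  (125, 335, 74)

2

(215,438,718): 215+438 ≤ 718 → not valid
(161,253,398): 161+253 > 398 → valid
(311,324,650): 311+324 ≤ 650 → not valid
(34,258,363): 34+258 ≤ 363 → not valid
(122,386,447): 122+386 > 447 → valid
(74,125,335): 74+125 ≤ 335 → not valid
2 of the 6 triples form a triangle.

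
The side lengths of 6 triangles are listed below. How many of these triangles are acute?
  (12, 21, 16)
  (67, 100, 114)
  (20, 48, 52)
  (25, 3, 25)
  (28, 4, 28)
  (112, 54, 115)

(12,21,16): 12²+16² = 400 < 441 = 21² → obtuse
(67,100,114): 67²+100² = 14489 > 12996 = 114² → acute
(20,48,52): 20²+48² = 2704 = 52² → right
(25,3,25): 3²+25² = 634 > 625 = 25² → acute
(28,4,28): 4²+28² = 800 > 784 = 28² → acute
(112,54,115): 54²+112² = 15460 > 13225 = 115² → acute
4 of the 6 are acute.

4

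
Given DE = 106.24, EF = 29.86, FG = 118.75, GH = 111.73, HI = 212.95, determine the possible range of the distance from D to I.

0 ≤ DI ≤ 579.53

The maximum is all hops collinear in one direction: 106.24 + 29.86 + 118.75 + 111.73 + 212.95 = 579.53.
The longest hop is 212.95; the others sum to 366.58. Since 212.95 ≤ 366.58, the path can fold back on itself completely, so the minimum distance is 0.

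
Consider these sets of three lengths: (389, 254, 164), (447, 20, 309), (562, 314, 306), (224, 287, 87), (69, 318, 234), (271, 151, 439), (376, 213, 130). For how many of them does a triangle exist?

(164,254,389): 164+254 > 389 → valid
(20,309,447): 20+309 ≤ 447 → not valid
(306,314,562): 306+314 > 562 → valid
(87,224,287): 87+224 > 287 → valid
(69,234,318): 69+234 ≤ 318 → not valid
(151,271,439): 151+271 ≤ 439 → not valid
(130,213,376): 130+213 ≤ 376 → not valid
3 of the 7 triples form a triangle.

3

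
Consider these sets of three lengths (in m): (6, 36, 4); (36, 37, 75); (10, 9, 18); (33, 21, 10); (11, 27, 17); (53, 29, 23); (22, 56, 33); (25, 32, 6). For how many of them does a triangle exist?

2

(4,6,36): 4+6 ≤ 36 → not valid
(36,37,75): 36+37 ≤ 75 → not valid
(9,10,18): 9+10 > 18 → valid
(10,21,33): 10+21 ≤ 33 → not valid
(11,17,27): 11+17 > 27 → valid
(23,29,53): 23+29 ≤ 53 → not valid
(22,33,56): 22+33 ≤ 56 → not valid
(6,25,32): 6+25 ≤ 32 → not valid
2 of the 8 triples form a triangle.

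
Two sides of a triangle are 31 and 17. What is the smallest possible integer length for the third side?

The third side must be strictly greater than |31 − 17| = 14.
The smallest integer above 14 is 15.

15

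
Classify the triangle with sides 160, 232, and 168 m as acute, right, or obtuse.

right

Compare the square of the longest side to the sum of squares of the other two: 160² + 168² = 53824 = 232².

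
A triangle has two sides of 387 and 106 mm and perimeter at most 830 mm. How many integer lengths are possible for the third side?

Triangle inequality: 281 < x < 493. Perimeter ≤ 830 gives x ≤ 830 − 387 − 106 = 337.
So 281 < x ≤ 337; integers 282 through 337: 56 values.

56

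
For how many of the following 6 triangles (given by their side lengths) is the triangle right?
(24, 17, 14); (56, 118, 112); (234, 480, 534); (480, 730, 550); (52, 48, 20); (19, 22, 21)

3

(24,17,14): 14²+17² = 485 < 576 = 24² → obtuse
(56,118,112): 56²+112² = 15680 > 13924 = 118² → acute
(234,480,534): 234²+480² = 285156 = 534² → right
(480,730,550): 480²+550² = 532900 = 730² → right
(52,48,20): 20²+48² = 2704 = 52² → right
(19,22,21): 19²+21² = 802 > 484 = 22² → acute
3 of the 6 are right.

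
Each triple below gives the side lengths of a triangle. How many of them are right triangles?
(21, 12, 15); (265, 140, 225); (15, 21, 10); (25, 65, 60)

(21,12,15): 12²+15² = 369 < 441 = 21² → obtuse
(265,140,225): 140²+225² = 70225 = 265² → right
(15,21,10): 10²+15² = 325 < 441 = 21² → obtuse
(25,65,60): 25²+60² = 4225 = 65² → right
2 of the 4 are right.

2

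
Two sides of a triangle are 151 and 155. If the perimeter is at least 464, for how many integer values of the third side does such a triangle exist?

Triangle inequality: 4 < x < 306. Perimeter ≥ 464 gives x ≥ 464 − 151 − 155 = 158.
So 158 ≤ x < 306; integers 158 through 305: 148 values.

148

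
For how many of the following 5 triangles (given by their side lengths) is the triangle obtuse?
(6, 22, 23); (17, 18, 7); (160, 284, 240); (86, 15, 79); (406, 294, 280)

(6,22,23): 6²+22² = 520 < 529 = 23² → obtuse
(17,18,7): 7²+17² = 338 > 324 = 18² → acute
(160,284,240): 160²+240² = 83200 > 80656 = 284² → acute
(86,15,79): 15²+79² = 6466 < 7396 = 86² → obtuse
(406,294,280): 280²+294² = 164836 = 406² → right
2 of the 5 are obtuse.

2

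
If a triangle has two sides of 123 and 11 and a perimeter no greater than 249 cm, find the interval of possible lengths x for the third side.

Triangle inequality alone gives 112 < x < 134.
The perimeter condition gives x ≤ 249 − 123 − 11 = 115.
Intersecting the two: 112 < x ≤ 115.

112 < x ≤ 115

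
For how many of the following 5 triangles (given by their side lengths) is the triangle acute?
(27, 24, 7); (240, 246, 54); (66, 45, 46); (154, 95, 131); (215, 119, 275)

1

(27,24,7): 7²+24² = 625 < 729 = 27² → obtuse
(240,246,54): 54²+240² = 60516 = 246² → right
(66,45,46): 45²+46² = 4141 < 4356 = 66² → obtuse
(154,95,131): 95²+131² = 26186 > 23716 = 154² → acute
(215,119,275): 119²+215² = 60386 < 75625 = 275² → obtuse
1 of the 5 is acute.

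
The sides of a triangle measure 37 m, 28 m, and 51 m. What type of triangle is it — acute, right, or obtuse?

obtuse

Compare the square of the longest side to the sum of squares of the other two: 28² + 37² = 2153 < 2601 = 51².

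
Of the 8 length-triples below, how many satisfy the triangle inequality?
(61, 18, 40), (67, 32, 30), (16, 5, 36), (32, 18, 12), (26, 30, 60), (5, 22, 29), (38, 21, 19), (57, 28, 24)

(18,40,61): 18+40 ≤ 61 → not valid
(30,32,67): 30+32 ≤ 67 → not valid
(5,16,36): 5+16 ≤ 36 → not valid
(12,18,32): 12+18 ≤ 32 → not valid
(26,30,60): 26+30 ≤ 60 → not valid
(5,22,29): 5+22 ≤ 29 → not valid
(19,21,38): 19+21 > 38 → valid
(24,28,57): 24+28 ≤ 57 → not valid
1 of the 8 triples forms a triangle.

1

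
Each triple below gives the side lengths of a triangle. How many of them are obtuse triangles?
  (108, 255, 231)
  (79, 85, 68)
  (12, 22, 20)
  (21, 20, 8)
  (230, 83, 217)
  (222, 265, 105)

(108,255,231): 108²+231² = 65025 = 255² → right
(79,85,68): 68²+79² = 10865 > 7225 = 85² → acute
(12,22,20): 12²+20² = 544 > 484 = 22² → acute
(21,20,8): 8²+20² = 464 > 441 = 21² → acute
(230,83,217): 83²+217² = 53978 > 52900 = 230² → acute
(222,265,105): 105²+222² = 60309 < 70225 = 265² → obtuse
1 of the 6 is obtuse.

1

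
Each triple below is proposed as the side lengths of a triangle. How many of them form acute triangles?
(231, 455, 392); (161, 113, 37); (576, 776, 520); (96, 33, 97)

1

(231,455,392): 231²+392² = 207025 = 455² → right
(161,113,37): 37+113 ≤ 161, not a triangle
(576,776,520): 520²+576² = 602176 = 776² → right
(96,33,97): 33²+96² = 10305 > 9409 = 97² → acute
1 of the 4 is acute.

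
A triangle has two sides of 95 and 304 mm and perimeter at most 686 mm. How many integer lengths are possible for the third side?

Triangle inequality: 209 < x < 399. Perimeter ≤ 686 gives x ≤ 686 − 95 − 304 = 287.
So 209 < x ≤ 287; integers 210 through 287: 78 values.

78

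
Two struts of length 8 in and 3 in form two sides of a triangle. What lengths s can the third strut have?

5 < s < 11 (in)

By the triangle inequality, s must be less than 8 + 3 = 11 and greater than |8 − 3| = 5.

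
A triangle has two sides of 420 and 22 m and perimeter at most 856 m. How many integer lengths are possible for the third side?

16

Triangle inequality: 398 < x < 442. Perimeter ≤ 856 gives x ≤ 856 − 420 − 22 = 414.
So 398 < x ≤ 414; integers 399 through 414: 16 values.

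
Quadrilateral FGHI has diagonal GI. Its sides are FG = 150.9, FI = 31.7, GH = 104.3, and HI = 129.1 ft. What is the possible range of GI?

119.2 < GI < 182.6

From triangle FGI: |150.9 − 31.7| < GI < 150.9 + 31.7, i.e. 119.2 < GI < 182.6.
From triangle HGI: 24.8 < GI < 233.4.
Both must hold, so GI lies in the intersection.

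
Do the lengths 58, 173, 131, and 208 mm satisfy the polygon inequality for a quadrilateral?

Yes

A quadrilateral exists iff every side is shorter than the sum of the others — equivalently, the longest side is less than the sum of the rest.
Longest side 208 < 362 (sum of the remaining 3), so yes.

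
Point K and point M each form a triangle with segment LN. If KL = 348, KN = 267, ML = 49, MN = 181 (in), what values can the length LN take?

132 < LN < 230

From triangle KLN: |348 − 267| < LN < 348 + 267, i.e. 81 < LN < 615.
From triangle MLN: 132 < LN < 230.
Both must hold, so LN lies in the intersection.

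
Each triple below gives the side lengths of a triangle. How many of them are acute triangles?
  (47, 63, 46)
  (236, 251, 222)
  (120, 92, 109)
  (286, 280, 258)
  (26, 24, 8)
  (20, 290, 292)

(47,63,46): 46²+47² = 4325 > 3969 = 63² → acute
(236,251,222): 222²+236² = 104980 > 63001 = 251² → acute
(120,92,109): 92²+109² = 20345 > 14400 = 120² → acute
(286,280,258): 258²+280² = 144964 > 81796 = 286² → acute
(26,24,8): 8²+24² = 640 < 676 = 26² → obtuse
(20,290,292): 20²+290² = 84500 < 85264 = 292² → obtuse
4 of the 6 are acute.

4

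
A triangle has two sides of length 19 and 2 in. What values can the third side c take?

By the triangle inequality, c must be less than 19 + 2 = 21 and greater than |19 − 2| = 17.

17 < c < 21 (in)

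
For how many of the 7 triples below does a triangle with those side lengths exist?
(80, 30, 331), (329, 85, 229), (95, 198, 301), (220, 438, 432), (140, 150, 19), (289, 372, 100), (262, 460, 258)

4

(30,80,331): 30+80 ≤ 331 → not valid
(85,229,329): 85+229 ≤ 329 → not valid
(95,198,301): 95+198 ≤ 301 → not valid
(220,432,438): 220+432 > 438 → valid
(19,140,150): 19+140 > 150 → valid
(100,289,372): 100+289 > 372 → valid
(258,262,460): 258+262 > 460 → valid
4 of the 7 triples form a triangle.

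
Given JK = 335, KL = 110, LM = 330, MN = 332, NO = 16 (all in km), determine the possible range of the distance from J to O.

0 ≤ JO ≤ 1123 km

The maximum is all hops collinear in one direction: 335 + 110 + 330 + 332 + 16 = 1123.
The longest hop is 335; the others sum to 788. Since 335 ≤ 788, the path can fold back on itself completely, so the minimum distance is 0.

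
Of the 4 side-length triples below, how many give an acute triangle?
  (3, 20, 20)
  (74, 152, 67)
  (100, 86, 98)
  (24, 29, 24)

3

(3,20,20): 3²+20² = 409 > 400 = 20² → acute
(74,152,67): 67+74 ≤ 152, not a triangle
(100,86,98): 86²+98² = 17000 > 10000 = 100² → acute
(24,29,24): 24²+24² = 1152 > 841 = 29² → acute
3 of the 4 are acute.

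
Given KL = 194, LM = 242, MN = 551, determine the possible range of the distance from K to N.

The maximum is all hops collinear in one direction: 194 + 242 + 551 = 987.
The longest hop is 551; the others sum to 436. Folding the others back against it leaves at least 551 − 436 = 115.

115 ≤ KN ≤ 987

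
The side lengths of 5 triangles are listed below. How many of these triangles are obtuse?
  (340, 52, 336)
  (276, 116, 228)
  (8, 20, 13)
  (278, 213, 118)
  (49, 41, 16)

(340,52,336): 52²+336² = 115600 = 340² → right
(276,116,228): 116²+228² = 65440 < 76176 = 276² → obtuse
(8,20,13): 8²+13² = 233 < 400 = 20² → obtuse
(278,213,118): 118²+213² = 59293 < 77284 = 278² → obtuse
(49,41,16): 16²+41² = 1937 < 2401 = 49² → obtuse
4 of the 5 are obtuse.

4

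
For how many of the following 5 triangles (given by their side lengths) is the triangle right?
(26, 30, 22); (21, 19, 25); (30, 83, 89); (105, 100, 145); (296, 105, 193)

(26,30,22): 22²+26² = 1160 > 900 = 30² → acute
(21,19,25): 19²+21² = 802 > 625 = 25² → acute
(30,83,89): 30²+83² = 7789 < 7921 = 89² → obtuse
(105,100,145): 100²+105² = 21025 = 145² → right
(296,105,193): 105²+193² = 48274 < 87616 = 296² → obtuse
1 of the 5 is right.

1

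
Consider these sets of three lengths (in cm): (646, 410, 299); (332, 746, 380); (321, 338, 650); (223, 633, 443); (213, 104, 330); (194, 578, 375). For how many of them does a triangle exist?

3

(299,410,646): 299+410 > 646 → valid
(332,380,746): 332+380 ≤ 746 → not valid
(321,338,650): 321+338 > 650 → valid
(223,443,633): 223+443 > 633 → valid
(104,213,330): 104+213 ≤ 330 → not valid
(194,375,578): 194+375 ≤ 578 → not valid
3 of the 6 triples form a triangle.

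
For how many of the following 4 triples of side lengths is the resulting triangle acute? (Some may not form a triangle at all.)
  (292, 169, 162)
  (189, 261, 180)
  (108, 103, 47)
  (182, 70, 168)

1

(292,169,162): 162²+169² = 54805 < 85264 = 292² → obtuse
(189,261,180): 180²+189² = 68121 = 261² → right
(108,103,47): 47²+103² = 12818 > 11664 = 108² → acute
(182,70,168): 70²+168² = 33124 = 182² → right
1 of the 4 is acute.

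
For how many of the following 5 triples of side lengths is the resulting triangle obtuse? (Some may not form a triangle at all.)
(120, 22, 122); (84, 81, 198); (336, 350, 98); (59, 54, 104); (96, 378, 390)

1

(120,22,122): 22²+120² = 14884 = 122² → right
(84,81,198): 81+84 ≤ 198, not a triangle
(336,350,98): 98²+336² = 122500 = 350² → right
(59,54,104): 54²+59² = 6397 < 10816 = 104² → obtuse
(96,378,390): 96²+378² = 152100 = 390² → right
1 of the 5 is obtuse.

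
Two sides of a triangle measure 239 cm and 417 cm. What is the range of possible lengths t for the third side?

178 < t < 656 (cm)

By the triangle inequality, t must be less than 239 + 417 = 656 and greater than |239 − 417| = 178.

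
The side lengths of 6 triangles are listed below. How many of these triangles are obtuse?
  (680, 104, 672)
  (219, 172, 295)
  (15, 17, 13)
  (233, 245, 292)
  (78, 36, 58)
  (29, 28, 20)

(680,104,672): 104²+672² = 462400 = 680² → right
(219,172,295): 172²+219² = 77545 < 87025 = 295² → obtuse
(15,17,13): 13²+15² = 394 > 289 = 17² → acute
(233,245,292): 233²+245² = 114314 > 85264 = 292² → acute
(78,36,58): 36²+58² = 4660 < 6084 = 78² → obtuse
(29,28,20): 20²+28² = 1184 > 841 = 29² → acute
2 of the 6 are obtuse.

2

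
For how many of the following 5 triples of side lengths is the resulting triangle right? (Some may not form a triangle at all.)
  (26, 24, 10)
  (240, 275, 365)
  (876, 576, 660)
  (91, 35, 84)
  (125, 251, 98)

(26,24,10): 10²+24² = 676 = 26² → right
(240,275,365): 240²+275² = 133225 = 365² → right
(876,576,660): 576²+660² = 767376 = 876² → right
(91,35,84): 35²+84² = 8281 = 91² → right
(125,251,98): 98+125 ≤ 251, not a triangle
4 of the 5 are right.

4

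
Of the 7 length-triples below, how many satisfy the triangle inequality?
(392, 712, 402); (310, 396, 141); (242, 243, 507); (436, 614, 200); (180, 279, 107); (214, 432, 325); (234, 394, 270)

(392,402,712): 392+402 > 712 → valid
(141,310,396): 141+310 > 396 → valid
(242,243,507): 242+243 ≤ 507 → not valid
(200,436,614): 200+436 > 614 → valid
(107,180,279): 107+180 > 279 → valid
(214,325,432): 214+325 > 432 → valid
(234,270,394): 234+270 > 394 → valid
6 of the 7 triples form a triangle.

6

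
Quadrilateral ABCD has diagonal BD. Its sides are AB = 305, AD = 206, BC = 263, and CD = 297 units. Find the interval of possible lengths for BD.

99 < BD < 511

From triangle ABD: |305 − 206| < BD < 305 + 206, i.e. 99 < BD < 511.
From triangle CBD: 34 < BD < 560.
Both must hold, so BD lies in the intersection.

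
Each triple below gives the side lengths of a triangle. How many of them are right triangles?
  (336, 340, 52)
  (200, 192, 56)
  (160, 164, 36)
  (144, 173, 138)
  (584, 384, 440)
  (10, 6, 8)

(336,340,52): 52²+336² = 115600 = 340² → right
(200,192,56): 56²+192² = 40000 = 200² → right
(160,164,36): 36²+160² = 26896 = 164² → right
(144,173,138): 138²+144² = 39780 > 29929 = 173² → acute
(584,384,440): 384²+440² = 341056 = 584² → right
(10,6,8): 6²+8² = 100 = 10² → right
5 of the 6 are right.

5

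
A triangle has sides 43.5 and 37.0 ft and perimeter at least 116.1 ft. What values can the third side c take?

35.6 ≤ c < 80.5

Triangle inequality alone gives 6.5 < c < 80.5.
The perimeter condition gives c ≥ 116.1 − 43.5 − 37.0 = 35.6.
Intersecting the two: 35.6 ≤ c < 80.5.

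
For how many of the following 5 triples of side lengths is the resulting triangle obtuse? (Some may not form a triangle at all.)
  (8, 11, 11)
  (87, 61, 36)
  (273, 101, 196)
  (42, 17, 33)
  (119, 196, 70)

(8,11,11): 8²+11² = 185 > 121 = 11² → acute
(87,61,36): 36²+61² = 5017 < 7569 = 87² → obtuse
(273,101,196): 101²+196² = 48617 < 74529 = 273² → obtuse
(42,17,33): 17²+33² = 1378 < 1764 = 42² → obtuse
(119,196,70): 70+119 ≤ 196, not a triangle
3 of the 5 are obtuse.

3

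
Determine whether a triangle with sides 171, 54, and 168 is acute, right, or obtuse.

Compare the square of the longest side to the sum of squares of the other two: 54² + 168² = 31140 > 29241 = 171².

acute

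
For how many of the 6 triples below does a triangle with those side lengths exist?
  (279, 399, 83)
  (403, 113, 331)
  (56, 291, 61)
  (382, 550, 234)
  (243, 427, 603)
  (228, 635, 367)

3

(83,279,399): 83+279 ≤ 399 → not valid
(113,331,403): 113+331 > 403 → valid
(56,61,291): 56+61 ≤ 291 → not valid
(234,382,550): 234+382 > 550 → valid
(243,427,603): 243+427 > 603 → valid
(228,367,635): 228+367 ≤ 635 → not valid
3 of the 6 triples form a triangle.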